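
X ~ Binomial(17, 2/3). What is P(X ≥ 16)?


P(X ≥ 16) = Σ P(X=i) for i=16..17
P(X=16) = 1114112/129140163
P(X=17) = 131072/129140163
Sum = 1245184/129140163

P(X ≥ 16) = 1245184/129140163 ≈ 0.96%


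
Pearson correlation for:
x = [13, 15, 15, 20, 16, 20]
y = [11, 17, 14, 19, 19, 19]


n=6, Σx=99, Σy=99, Σxy=1672, Σx²=1675, Σy²=1689
r = (6×1672 - 99×99)/√((6×1675 - 99²)(6×1689 - 99²))
= 231/√(249×333) = 231/√82917 ≈ 231/287.9531 ≈ 0.8022

r ≈ 0.8022


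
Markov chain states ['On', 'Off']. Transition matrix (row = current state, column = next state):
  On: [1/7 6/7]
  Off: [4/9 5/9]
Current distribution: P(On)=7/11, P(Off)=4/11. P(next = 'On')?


P(next=On) = Σᵢ P(now=i)×P(i→On)
= 7/11×1/7 + 4/11×4/9
= 1/11 + 16/99 = 25/99

P = 25/99 ≈ 0.2525


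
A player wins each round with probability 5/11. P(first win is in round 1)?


Geometric: P(X=1) = (1-p)^(k-1)×p = (6/11)^0×5/11 = 5/11

P(X=1) = 5/11 ≈ 45.45%


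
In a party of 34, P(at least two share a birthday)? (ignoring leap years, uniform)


P(all different) = Π(365-i)/365 for i=0..33
= 0.204683
P(match) = 1 - 0.204683 = 0.795317

P ≈ 0.7953 ≈ 79.53%


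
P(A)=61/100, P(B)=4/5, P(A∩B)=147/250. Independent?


P(A)×P(B) = 61/125
P(A∩B) = 147/250
Not equal → NOT independent

No, not independent


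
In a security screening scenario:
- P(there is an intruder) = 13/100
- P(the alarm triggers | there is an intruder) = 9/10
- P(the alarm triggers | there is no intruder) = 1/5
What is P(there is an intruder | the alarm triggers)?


Using Bayes' theorem:
P(A|B) = P(B|A)·P(A) / P(B)

P(the alarm triggers) = 9/10 × 13/100 + 1/5 × 87/100
= 117/1000 + 87/500 = 291/1000

P(there is an intruder|the alarm triggers) = (117/1000) / (291/1000) = 39/97

P(there is an intruder|the alarm triggers) = 39/97 ≈ 40.21%


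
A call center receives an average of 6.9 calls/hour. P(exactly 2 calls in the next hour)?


Poisson(λ=6.9): P(X=2) = e^(-λ)×λ^k/k!
= e^(-6.9) × 6.9^2 / 2!
≈ 0.001007785429 × 47.61 / 2 ≈ 0.023990

P(X=2) ≈ 0.023990 ≈ 2.40%


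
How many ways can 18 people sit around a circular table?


Circular arrangements of 18 distinct objects: fix one position to break rotational symmetry.
(n-1)! = 17! = 355687428096000

355687428096000


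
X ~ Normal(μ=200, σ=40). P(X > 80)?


z = (80-200)/40 = -3.0
P(X > 80) = 1 - P(Z ≤ -3.0) = 1 - 0.0013 = 0.9987

P(X > 80) ≈ 0.9987


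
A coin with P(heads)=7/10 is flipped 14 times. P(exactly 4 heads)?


Binomial: P(X=4) = C(14,4)×p^4×(1-p)^10
= 1001 × 2401/10000 × 59049/10000000000 = 141918425649/100000000000000

P(X=4) = 141918425649/100000000000000 ≈ 0.14%


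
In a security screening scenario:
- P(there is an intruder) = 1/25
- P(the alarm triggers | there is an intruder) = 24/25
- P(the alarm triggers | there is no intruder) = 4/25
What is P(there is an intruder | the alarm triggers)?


Using Bayes' theorem:
P(A|B) = P(B|A)·P(A) / P(B)

P(the alarm triggers) = 24/25 × 1/25 + 4/25 × 24/25
= 24/625 + 96/625 = 24/125

P(there is an intruder|the alarm triggers) = (24/625) / (24/125) = 1/5

P(there is an intruder|the alarm triggers) = 1/5 ≈ 20.00%


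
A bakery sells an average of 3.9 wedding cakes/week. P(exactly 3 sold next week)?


Poisson(λ=3.9): P(X=3) = e^(-λ)×λ^k/k!
= e^(-3.9) × 3.9^3 / 3!
≈ 0.02024191145 × 59.319 / 6 ≈ 0.200122

P(X=3) ≈ 0.200122 ≈ 20.01%


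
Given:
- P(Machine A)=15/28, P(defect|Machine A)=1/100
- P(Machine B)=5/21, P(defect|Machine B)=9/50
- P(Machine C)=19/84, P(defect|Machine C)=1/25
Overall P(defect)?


P(B) = Σ P(B|Aᵢ)×P(Aᵢ)
  1/100×15/28 = 3/560
  9/50×5/21 = 3/70
  1/25×19/84 = 19/2100
Sum = 481/8400

P(defect) = 481/8400 ≈ 5.73%


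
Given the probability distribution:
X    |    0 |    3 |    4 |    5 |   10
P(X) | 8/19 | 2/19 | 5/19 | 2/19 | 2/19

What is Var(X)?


E[X] = 56/19
E[X²] = 348/19
Var(X) = E[X²] - (E[X])² = 348/19 - 3136/361 = 3476/361

Var(X) = 3476/361 ≈ 9.6288


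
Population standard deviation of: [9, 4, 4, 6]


Mean = 23/4
  (9-23/4)²=169/16
  (4-23/4)²=49/16
  (4-23/4)²=49/16
  (6-23/4)²=1/16
Σ(x-μ)² = 67/4
σ² = (67/4)/4 = 67/16

σ = √(67/16) ≈ 2.0463


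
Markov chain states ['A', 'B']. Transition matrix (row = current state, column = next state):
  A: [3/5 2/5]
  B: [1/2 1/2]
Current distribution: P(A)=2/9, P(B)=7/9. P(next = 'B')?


P(next=B) = Σᵢ P(now=i)×P(i→B)
= 2/9×2/5 + 7/9×1/2
= 4/45 + 7/18 = 43/90

P = 43/90 ≈ 0.4778


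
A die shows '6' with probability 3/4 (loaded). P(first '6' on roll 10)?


Geometric: P(X=10) = (1-p)^(k-1)×p = (1/4)^9×3/4 = 3/1048576

P(X=10) = 3/1048576 ≈ 0.00%


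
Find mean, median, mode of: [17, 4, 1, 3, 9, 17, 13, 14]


Sorted: [1, 3, 4, 9, 13, 14, 17, 17]
Mean = 78/8 = 39/4
Median = 11
Freq: {17: 2, 4: 1, 1: 1, 3: 1, 9: 1, 13: 1, 14: 1}
Mode: [17]

Mean=39/4, Median=11, Mode=17


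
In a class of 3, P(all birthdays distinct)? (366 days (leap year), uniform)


P(all different) = Π(366-i)/366 for i=0..2
= (366/366)×(365/366)×...×(364/366)
= 0.991818

P ≈ 0.9918 ≈ 99.18%


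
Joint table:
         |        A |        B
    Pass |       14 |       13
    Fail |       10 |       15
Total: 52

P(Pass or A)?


P(Pass∨A) = P(Pass) + P(A) - P(Pass∧A)
= (27 + 24 - 14)/52 = 37/52

P = 37/52 ≈ 71.15%


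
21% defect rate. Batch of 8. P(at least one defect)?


P(all good) = (79/100)^8 = 1517108809906561/10000000000000000
P(≥1 defect) = 8482891190093439/10000000000000000

P = 8482891190093439/10000000000000000 ≈ 84.83%


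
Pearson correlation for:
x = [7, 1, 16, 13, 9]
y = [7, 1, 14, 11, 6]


n=5, Σx=46, Σy=39, Σxy=471, Σx²=556, Σy²=403
r = (5×471 - 46×39)/√((5×556 - 46²)(5×403 - 39²))
= 561/√(664×494) = 561/√328016 ≈ 561/572.7268 ≈ 0.9795

r ≈ 0.9795


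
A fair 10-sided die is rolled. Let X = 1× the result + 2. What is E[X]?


E[die] = (1+10)/2 = 11/2
E[X] = 1×11/2 + 2 = 15/2

E[X] = 15/2


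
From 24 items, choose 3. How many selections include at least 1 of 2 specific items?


Complement: C(24,3) - C(22,3) = 2024 - 1540 = 484

484


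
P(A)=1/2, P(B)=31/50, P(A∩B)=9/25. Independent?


P(A)×P(B) = 31/100
P(A∩B) = 9/25
Not equal → NOT independent

No, not independent


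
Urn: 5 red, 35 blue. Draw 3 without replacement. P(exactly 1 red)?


Hypergeometric: C(5,1)×C(35,2)/C(40,3)
= 5×595/9880 = 595/1976

P(X=1) = 595/1976 ≈ 30.11%


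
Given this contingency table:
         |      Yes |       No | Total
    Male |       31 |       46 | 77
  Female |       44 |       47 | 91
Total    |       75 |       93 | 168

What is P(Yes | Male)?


P(Yes | Male) = 31/(31+46) = 31/77

P(Yes|Male) = 31/77 ≈ 40.26%


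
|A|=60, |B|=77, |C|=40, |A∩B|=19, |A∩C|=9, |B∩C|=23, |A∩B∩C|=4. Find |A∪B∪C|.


|A∪B∪C| = 60+77+40-19-9-23+4 = 130

|A∪B∪C| = 130


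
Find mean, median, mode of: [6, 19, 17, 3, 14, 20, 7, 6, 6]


Sorted: [3, 6, 6, 6, 7, 14, 17, 19, 20]
Mean = 98/9
Median = 7
Freq: {6: 3, 19: 1, 17: 1, 3: 1, 14: 1, 20: 1, 7: 1}
Mode: [6]

Mean=98/9, Median=7, Mode=6


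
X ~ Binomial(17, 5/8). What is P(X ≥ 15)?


P(X ≥ 15) = Σ P(X=i) for i=15..17
P(X=15) = 4669189453125/281474976710656
P(X=16) = 7781982421875/2251799813685248
P(X=17) = 762939453125/2251799813685248
Sum = 1434326171875/70368744177664

P(X ≥ 15) = 1434326171875/70368744177664 ≈ 2.04%


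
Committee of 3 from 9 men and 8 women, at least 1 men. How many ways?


Count by #men:
  1M,2W: C(9,1)×C(8,2)=252
  2M,1W: C(9,2)×C(8,1)=288
  3M,0W: C(9,3)×C(8,0)=84
Total = 624

624


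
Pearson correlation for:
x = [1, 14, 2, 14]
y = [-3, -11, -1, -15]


n=4, Σx=31, Σy=-30, Σxy=-369, Σx²=397, Σy²=356
r = (4×(-369) - 31×(-30))/√((4×397 - 31²)(4×356 - (-30)²))
= -546/√(627×524) = -546/√328548 ≈ -546/573.1911 ≈ -0.9526

r ≈ -0.9526


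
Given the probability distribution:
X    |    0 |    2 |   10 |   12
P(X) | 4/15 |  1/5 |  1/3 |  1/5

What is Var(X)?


E[X] = 92/15
E[X²] = 944/15
Var(X) = E[X²] - (E[X])² = 944/15 - 8464/225 = 5696/225

Var(X) = 5696/225 ≈ 25.3156


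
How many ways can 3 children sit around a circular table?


Circular arrangements of 3 distinct objects: fix one position to break rotational symmetry.
(n-1)! = 2! = 2

2


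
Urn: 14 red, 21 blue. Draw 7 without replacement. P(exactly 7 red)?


Hypergeometric: C(14,7)×C(21,0)/C(35,7)
= 3432×1/6724520 = 39/76415

P(X=7) = 39/76415 ≈ 0.05%


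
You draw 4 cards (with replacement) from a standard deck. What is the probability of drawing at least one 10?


P(not a 10) = 48/52 = 12/13
P(none in 4 draws) = (12/13)^4 = 20736/28561
P(≥1 10) = 1 - 20736/28561 = 7825/28561

P = 7825/28561 ≈ 27.40%


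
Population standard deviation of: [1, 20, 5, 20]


Mean = 46/4 = 23/2
  (1-23/2)²=441/4
  (20-23/2)²=289/4
  (5-23/2)²=169/4
  (20-23/2)²=289/4
Σ(x-μ)² = 297
σ² = 297/4

σ = √(297/4) ≈ 8.6168


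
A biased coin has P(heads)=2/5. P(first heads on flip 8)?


Geometric: P(X=8) = (1-p)^(k-1)×p = (3/5)^7×2/5 = 4374/390625

P(X=8) = 4374/390625 ≈ 1.12%


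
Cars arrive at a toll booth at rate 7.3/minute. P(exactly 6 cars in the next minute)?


Poisson(λ=7.3): P(X=6) = e^(-λ)×λ^k/k!
= e^(-7.3) × 7.3^6 / 6!
≈ 0.0006755387752 × 151334.226289 / 720 ≈ 0.141989

P(X=6) ≈ 0.141989 ≈ 14.20%


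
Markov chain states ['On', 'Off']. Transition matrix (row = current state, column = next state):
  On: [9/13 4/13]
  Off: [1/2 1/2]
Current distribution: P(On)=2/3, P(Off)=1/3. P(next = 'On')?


P(next=On) = Σᵢ P(now=i)×P(i→On)
= 2/3×9/13 + 1/3×1/2
= 6/13 + 1/6 = 49/78

P = 49/78 ≈ 0.6282


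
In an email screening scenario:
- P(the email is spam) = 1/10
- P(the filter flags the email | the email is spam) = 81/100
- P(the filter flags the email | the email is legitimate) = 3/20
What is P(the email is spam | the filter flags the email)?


Using Bayes' theorem:
P(A|B) = P(B|A)·P(A) / P(B)

P(the filter flags the email) = 81/100 × 1/10 + 3/20 × 9/10
= 81/1000 + 27/200 = 27/125

P(the email is spam|the filter flags the email) = (81/1000) / (27/125) = 3/8

P(the email is spam|the filter flags the email) = 3/8 ≈ 37.50%


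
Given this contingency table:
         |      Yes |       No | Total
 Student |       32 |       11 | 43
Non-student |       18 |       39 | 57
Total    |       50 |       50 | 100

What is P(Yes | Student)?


P(Yes | Student) = 32/(32+11) = 32/43

P(Yes|Student) = 32/43 ≈ 74.42%


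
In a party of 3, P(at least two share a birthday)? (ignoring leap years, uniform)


P(all different) = Π(365-i)/365 for i=0..2
= 0.991796
P(match) = 1 - 0.991796 = 0.008204

P ≈ 0.0082 ≈ 0.82%


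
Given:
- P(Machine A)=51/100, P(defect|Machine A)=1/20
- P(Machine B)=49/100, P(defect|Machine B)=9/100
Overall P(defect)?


P(B) = Σ P(B|Aᵢ)×P(Aᵢ)
  1/20×51/100 = 51/2000
  9/100×49/100 = 441/10000
Sum = 87/1250

P(defect) = 87/1250 ≈ 6.96%


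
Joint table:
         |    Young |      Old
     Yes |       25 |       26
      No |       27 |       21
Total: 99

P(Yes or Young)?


P(Yes∨Young) = P(Yes) + P(Young) - P(Yes∧Young)
= (51 + 52 - 25)/99 = 78/99 = 26/33

P = 26/33 ≈ 78.79%


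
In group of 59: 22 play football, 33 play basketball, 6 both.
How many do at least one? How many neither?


|A∪B| = 22+33-6 = 49
Neither = 59-49 = 10

At least one: 49; Neither: 10


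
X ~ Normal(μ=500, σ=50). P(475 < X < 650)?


z₁=(475-500)/50=-0.5, z₂=(650-500)/50=3.0
P = Φ(3.0) - Φ(-0.5) = 0.998650 - 0.308538 = 0.690112 ≈ 0.6901

P(475 < X < 650) ≈ 0.6901


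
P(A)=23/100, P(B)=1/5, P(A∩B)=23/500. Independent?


P(A)×P(B) = 23/500
P(A∩B) = 23/500
Equal ✓ → Independent

Yes, independent


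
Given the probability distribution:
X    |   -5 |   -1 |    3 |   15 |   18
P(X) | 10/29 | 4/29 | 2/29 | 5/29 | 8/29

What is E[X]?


E[X] = Σ x·P(X=x)
= (-5)×(10/29) + (-1)×(4/29) + (3)×(2/29) + (15)×(5/29) + (18)×(8/29)
= 171/29

E[X] = 171/29


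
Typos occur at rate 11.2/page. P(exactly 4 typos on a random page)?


Poisson(λ=11.2): P(X=4) = e^(-λ)×λ^k/k!
= e^(-11.2) × 11.2^4 / 4!
≈ 1.367419607e-05 × 15735.1936 / 24 ≈ 0.008965

P(X=4) ≈ 0.008965 ≈ 0.90%


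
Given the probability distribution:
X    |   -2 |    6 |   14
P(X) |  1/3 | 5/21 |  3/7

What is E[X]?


E[X] = Σ x·P(X=x)
= (-2)×(1/3) + (6)×(5/21) + (14)×(3/7)
= 142/21

E[X] = 142/21


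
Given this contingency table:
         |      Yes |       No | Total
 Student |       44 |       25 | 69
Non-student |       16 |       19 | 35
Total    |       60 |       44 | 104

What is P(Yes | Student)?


P(Yes | Student) = 44/(44+25) = 44/69

P(Yes|Student) = 44/69 ≈ 63.77%


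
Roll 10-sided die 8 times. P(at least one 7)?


P(no 7)^8 = (9/10)^8 = 43046721/100000000
P(≥1) = 1 - 43046721/100000000 = 56953279/100000000

P = 56953279/100000000 ≈ 56.95%


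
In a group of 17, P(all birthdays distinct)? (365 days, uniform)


P(all different) = Π(365-i)/365 for i=0..16
= (365/365)×(364/365)×...×(349/365)
= 0.684992

P ≈ 0.6850 ≈ 68.50%


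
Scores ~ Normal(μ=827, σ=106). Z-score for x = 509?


z = (x - μ)/σ = (509 - 827)/106 = -3.0

z = -3.0


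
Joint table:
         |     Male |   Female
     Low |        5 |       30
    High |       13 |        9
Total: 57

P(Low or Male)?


P(Low∨Male) = P(Low) + P(Male) - P(Low∧Male)
= (35 + 18 - 5)/57 = 48/57 = 16/19

P = 16/19 ≈ 84.21%


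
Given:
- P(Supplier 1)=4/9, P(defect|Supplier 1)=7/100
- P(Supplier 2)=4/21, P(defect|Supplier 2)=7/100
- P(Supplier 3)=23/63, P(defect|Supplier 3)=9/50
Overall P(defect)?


P(B) = Σ P(B|Aᵢ)×P(Aᵢ)
  7/100×4/9 = 7/225
  7/100×4/21 = 1/75
  9/50×23/63 = 23/350
Sum = 347/3150

P(defect) = 347/3150 ≈ 11.02%


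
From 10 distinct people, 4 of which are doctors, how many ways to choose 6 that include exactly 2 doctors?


Choose 2 of the 4 doctors and 4 of the other 6 people:
C(4,2)×C(6,4) = 6×15 = 90

90


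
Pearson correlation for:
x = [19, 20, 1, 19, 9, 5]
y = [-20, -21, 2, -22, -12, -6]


n=6, Σx=73, Σy=-79, Σxy=-1354, Σx²=1229, Σy²=1509
r = (6×(-1354) - 73×(-79))/√((6×1229 - 73²)(6×1509 - (-79)²))
= -2357/√(2045×2813) = -2357/√5752585 ≈ -2357/2398.4547 ≈ -0.9827

r ≈ -0.9827


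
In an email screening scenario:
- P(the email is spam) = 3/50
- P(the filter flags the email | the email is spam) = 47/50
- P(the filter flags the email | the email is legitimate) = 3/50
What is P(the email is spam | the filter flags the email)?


Using Bayes' theorem:
P(A|B) = P(B|A)·P(A) / P(B)

P(the filter flags the email) = 47/50 × 3/50 + 3/50 × 47/50
= 141/2500 + 141/2500 = 141/1250

P(the email is spam|the filter flags the email) = (141/2500) / (141/1250) = 1/2

P(the email is spam|the filter flags the email) = 1/2 ≈ 50.00%


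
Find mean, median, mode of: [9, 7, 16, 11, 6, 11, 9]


Sorted: [6, 7, 9, 9, 11, 11, 16]
Mean = 69/7
Median = 9
Freq: {9: 2, 7: 1, 16: 1, 11: 2, 6: 1}
Mode: [9, 11]

Mean=69/7, Median=9, Mode=[9, 11]


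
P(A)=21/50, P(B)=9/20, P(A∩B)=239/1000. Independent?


P(A)×P(B) = 189/1000
P(A∩B) = 239/1000
Not equal → NOT independent

No, not independent


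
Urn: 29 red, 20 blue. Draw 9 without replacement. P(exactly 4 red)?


Hypergeometric: C(29,4)×C(20,5)/C(49,9)
= 23751×15504/2054455634 = 26302536/146746831

P(X=4) = 26302536/146746831 ≈ 17.92%


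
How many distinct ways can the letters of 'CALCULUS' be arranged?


Letters: 8, freq: {'C': 2, 'A': 1, 'L': 2, 'U': 2, 'S': 1}
8!/(2!×1!×2!×2!×1!) = 40320/8 = 5040

5040


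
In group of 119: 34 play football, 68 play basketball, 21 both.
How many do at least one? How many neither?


|A∪B| = 34+68-21 = 81
Neither = 119-81 = 38

At least one: 81; Neither: 38


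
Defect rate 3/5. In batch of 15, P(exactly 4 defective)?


Binomial: P(X=4) = C(15,4)×p^4×(1-p)^11
= 1365 × 81/625 × 2048/48828125 = 45287424/6103515625

P(X=4) = 45287424/6103515625 ≈ 0.74%


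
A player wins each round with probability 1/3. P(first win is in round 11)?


Geometric: P(X=11) = (1-p)^(k-1)×p = (2/3)^10×1/3 = 1024/177147

P(X=11) = 1024/177147 ≈ 0.58%


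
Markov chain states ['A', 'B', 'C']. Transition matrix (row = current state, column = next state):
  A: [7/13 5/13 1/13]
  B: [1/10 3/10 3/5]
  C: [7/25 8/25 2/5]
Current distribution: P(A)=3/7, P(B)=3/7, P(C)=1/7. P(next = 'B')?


P(next=B) = Σᵢ P(now=i)×P(i→B)
= 3/7×5/13 + 3/7×3/10 + 1/7×8/25
= 15/91 + 9/70 + 8/175 = 1543/4550

P = 1543/4550 ≈ 0.3391


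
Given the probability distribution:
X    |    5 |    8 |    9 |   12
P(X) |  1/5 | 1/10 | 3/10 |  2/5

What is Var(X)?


E[X] = 93/10
E[X²] = 933/10
Var(X) = E[X²] - (E[X])² = 933/10 - 8649/100 = 681/100

Var(X) = 681/100 ≈ 6.8100


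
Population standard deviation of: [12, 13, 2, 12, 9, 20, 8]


Mean = 76/7
  (12-76/7)²=64/49
  (13-76/7)²=225/49
  (2-76/7)²=3844/49
  (12-76/7)²=64/49
  (9-76/7)²=169/49
  (20-76/7)²=4096/49
  (8-76/7)²=400/49
Σ(x-μ)² = 1266/7
σ² = (1266/7)/7 = 1266/49

σ = √(1266/49) ≈ 5.0830


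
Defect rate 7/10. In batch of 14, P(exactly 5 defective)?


Binomial: P(X=5) = C(14,5)×p^5×(1-p)^9
= 2002 × 16807/100000 × 19683/1000000000 = 331142993181/50000000000000

P(X=5) = 331142993181/50000000000000 ≈ 0.66%


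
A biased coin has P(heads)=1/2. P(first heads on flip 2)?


Geometric: P(X=2) = (1-p)^(k-1)×p = (1/2)^1×1/2 = 1/4

P(X=2) = 1/4 ≈ 25.00%


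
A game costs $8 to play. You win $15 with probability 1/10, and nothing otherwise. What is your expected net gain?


E[gain] = (15-8)×1/10 + (-8)×9/10
= 7/10 - 36/5 = -13/2

Expected net gain = $-13/2 ≈ $-6.50


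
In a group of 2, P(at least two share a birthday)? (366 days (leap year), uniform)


P(all different) = Π(366-i)/366 for i=0..1
= 0.997268
P(match) = 1 - 0.997268 = 0.002732

P ≈ 0.0027 ≈ 0.27%


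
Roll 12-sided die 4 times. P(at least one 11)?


P(no 11)^4 = (11/12)^4 = 14641/20736
P(≥1) = 1 - 14641/20736 = 6095/20736

P = 6095/20736 ≈ 29.39%


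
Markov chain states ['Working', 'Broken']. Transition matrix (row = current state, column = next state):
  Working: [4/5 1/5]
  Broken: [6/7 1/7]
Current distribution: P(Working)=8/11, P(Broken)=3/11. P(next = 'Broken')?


P(next=Broken) = Σᵢ P(now=i)×P(i→Broken)
= 8/11×1/5 + 3/11×1/7
= 8/55 + 3/77 = 71/385

P = 71/385 ≈ 0.1844


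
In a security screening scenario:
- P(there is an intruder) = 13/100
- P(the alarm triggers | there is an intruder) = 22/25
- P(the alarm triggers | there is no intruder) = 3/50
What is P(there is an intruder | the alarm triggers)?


Using Bayes' theorem:
P(A|B) = P(B|A)·P(A) / P(B)

P(the alarm triggers) = 22/25 × 13/100 + 3/50 × 87/100
= 143/1250 + 261/5000 = 833/5000

P(there is an intruder|the alarm triggers) = (143/1250) / (833/5000) = 572/833

P(there is an intruder|the alarm triggers) = 572/833 ≈ 68.67%


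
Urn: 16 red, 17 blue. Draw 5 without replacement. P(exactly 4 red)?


Hypergeometric: C(16,4)×C(17,1)/C(33,5)
= 1820×17/237336 = 7735/59334

P(X=4) = 7735/59334 ≈ 13.04%


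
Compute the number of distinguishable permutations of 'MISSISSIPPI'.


Letters: 11, freq: {'M': 1, 'I': 4, 'S': 4, 'P': 2}
11!/(1!×4!×4!×2!) = 39916800/1152 = 34650

34650


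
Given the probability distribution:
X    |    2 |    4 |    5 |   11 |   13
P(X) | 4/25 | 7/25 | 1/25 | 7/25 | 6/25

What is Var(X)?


E[X] = 196/25
E[X²] = 2014/25
Var(X) = E[X²] - (E[X])² = 2014/25 - 38416/625 = 11934/625

Var(X) = 11934/625 ≈ 19.0944


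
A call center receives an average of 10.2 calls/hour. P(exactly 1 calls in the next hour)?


Poisson(λ=10.2): P(X=1) = e^(-λ)×λ^k/k!
= e^(-10.2) × 10.2^1 / 1!
≈ 3.717031868e-05 × 10.2 / 1 ≈ 0.000379

P(X=1) ≈ 0.000379 ≈ 0.04%


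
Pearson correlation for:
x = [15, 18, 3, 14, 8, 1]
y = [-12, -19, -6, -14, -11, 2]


n=6, Σx=59, Σy=-60, Σxy=-822, Σx²=819, Σy²=862
r = (6×(-822) - 59×(-60))/√((6×819 - 59²)(6×862 - (-60)²))
= -1392/√(1433×1572) = -1392/√2252676 ≈ -1392/1500.8917 ≈ -0.9274

r ≈ -0.9274


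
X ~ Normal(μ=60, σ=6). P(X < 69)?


z = (69-60)/6 = 1.5
P(Z < 1.5) = 0.9332

P(X < 69) ≈ 0.9332


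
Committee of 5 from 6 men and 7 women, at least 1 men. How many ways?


Count by #men:
  1M,4W: C(6,1)×C(7,4)=210
  2M,3W: C(6,2)×C(7,3)=525
  3M,2W: C(6,3)×C(7,2)=420
  4M,1W: C(6,4)×C(7,1)=105
  5M,0W: C(6,5)×C(7,0)=6
Total = 1266

1266


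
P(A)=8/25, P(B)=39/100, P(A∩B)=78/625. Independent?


P(A)×P(B) = 78/625
P(A∩B) = 78/625
Equal ✓ → Independent

Yes, independent


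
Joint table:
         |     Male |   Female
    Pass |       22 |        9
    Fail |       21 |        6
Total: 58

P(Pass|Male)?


P(Pass|Male) = 22/(22+21) = 22/43

P = 22/43 ≈ 51.16%


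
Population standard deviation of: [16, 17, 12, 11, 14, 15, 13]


Mean = 98/7 = 14
  (16-14)²=4
  (17-14)²=9
  (12-14)²=4
  (11-14)²=9
  (14-14)²=0
  (15-14)²=1
  (13-14)²=1
Σ(x-μ)² = 28
σ² = 28/7 = 4

σ = √(4) ≈ 2.0000


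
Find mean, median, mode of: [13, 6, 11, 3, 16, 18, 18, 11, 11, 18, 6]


Sorted: [3, 6, 6, 11, 11, 11, 13, 16, 18, 18, 18]
Mean = 131/11
Median = 11
Freq: {13: 1, 6: 2, 11: 3, 3: 1, 16: 1, 18: 3}
Mode: [11, 18]

Mean=131/11, Median=11, Mode=[11, 18]


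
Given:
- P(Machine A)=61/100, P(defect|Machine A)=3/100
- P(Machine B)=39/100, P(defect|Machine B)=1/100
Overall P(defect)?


P(B) = Σ P(B|Aᵢ)×P(Aᵢ)
  3/100×61/100 = 183/10000
  1/100×39/100 = 39/10000
Sum = 111/5000

P(defect) = 111/5000 ≈ 2.22%


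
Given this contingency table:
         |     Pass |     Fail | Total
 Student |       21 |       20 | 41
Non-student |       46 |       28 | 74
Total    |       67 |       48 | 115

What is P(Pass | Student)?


P(Pass | Student) = 21/(21+20) = 21/41

P(Pass|Student) = 21/41 ≈ 51.22%


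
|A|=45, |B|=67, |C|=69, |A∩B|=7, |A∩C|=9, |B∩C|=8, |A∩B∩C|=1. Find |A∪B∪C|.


|A∪B∪C| = 45+67+69-7-9-8+1 = 158

|A∪B∪C| = 158


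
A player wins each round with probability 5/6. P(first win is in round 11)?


Geometric: P(X=11) = (1-p)^(k-1)×p = (1/6)^10×5/6 = 5/362797056

P(X=11) = 5/362797056 ≈ 0.00%


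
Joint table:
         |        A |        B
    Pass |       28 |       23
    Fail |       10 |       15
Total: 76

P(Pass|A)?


P(Pass|A) = 28/(28+10) = 28/38 = 14/19

P = 14/19 ≈ 73.68%


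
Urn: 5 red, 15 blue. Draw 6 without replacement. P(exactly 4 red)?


Hypergeometric: C(5,4)×C(15,2)/C(20,6)
= 5×105/38760 = 35/2584

P(X=4) = 35/2584 ≈ 1.35%


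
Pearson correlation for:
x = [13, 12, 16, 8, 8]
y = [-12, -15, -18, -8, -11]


n=5, Σx=57, Σy=-64, Σxy=-776, Σx²=697, Σy²=878
r = (5×(-776) - 57×(-64))/√((5×697 - 57²)(5×878 - (-64)²))
= -232/√(236×294) = -232/√69384 ≈ -232/263.4084 ≈ -0.8808

r ≈ -0.8808


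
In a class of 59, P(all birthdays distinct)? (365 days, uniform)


P(all different) = Π(365-i)/365 for i=0..58
= (365/365)×(364/365)×...×(307/365)
= 0.007011

P ≈ 0.0070 ≈ 0.70%


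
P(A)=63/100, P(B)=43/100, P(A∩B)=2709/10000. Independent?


P(A)×P(B) = 2709/10000
P(A∩B) = 2709/10000
Equal ✓ → Independent

Yes, independent


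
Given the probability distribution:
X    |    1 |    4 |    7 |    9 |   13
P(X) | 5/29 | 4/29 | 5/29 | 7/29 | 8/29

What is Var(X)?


E[X] = 223/29
E[X²] = 77
Var(X) = E[X²] - (E[X])² = 77 - 49729/841 = 15028/841

Var(X) = 15028/841 ≈ 17.8692


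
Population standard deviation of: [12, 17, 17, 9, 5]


Mean = 60/5 = 12
  (12-12)²=0
  (17-12)²=25
  (17-12)²=25
  (9-12)²=9
  (5-12)²=49
Σ(x-μ)² = 108
σ² = 108/5

σ = √(108/5) ≈ 4.6476


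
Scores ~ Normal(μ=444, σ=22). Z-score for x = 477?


z = (x - μ)/σ = (477 - 444)/22 = 1.5

z = 1.5


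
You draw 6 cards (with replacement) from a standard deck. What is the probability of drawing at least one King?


P(not a King) = 48/52 = 12/13
P(none in 6 draws) = (12/13)^6 = 2985984/4826809
P(≥1 King) = 1 - 2985984/4826809 = 1840825/4826809

P = 1840825/4826809 ≈ 38.14%


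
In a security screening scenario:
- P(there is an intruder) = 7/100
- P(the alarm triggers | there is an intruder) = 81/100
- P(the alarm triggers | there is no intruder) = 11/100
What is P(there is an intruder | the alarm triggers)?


Using Bayes' theorem:
P(A|B) = P(B|A)·P(A) / P(B)

P(the alarm triggers) = 81/100 × 7/100 + 11/100 × 93/100
= 567/10000 + 1023/10000 = 159/1000

P(there is an intruder|the alarm triggers) = (567/10000) / (159/1000) = 189/530

P(there is an intruder|the alarm triggers) = 189/530 ≈ 35.66%


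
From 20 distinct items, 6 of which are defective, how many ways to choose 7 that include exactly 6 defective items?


Choose 6 of the 6 defective items and 1 of the other 14 items:
C(6,6)×C(14,1) = 1×14 = 14

14


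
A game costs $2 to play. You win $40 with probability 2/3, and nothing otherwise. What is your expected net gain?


E[gain] = (40-2)×2/3 + (-2)×1/3
= 76/3 - 2/3 = 74/3

Expected net gain = $74/3 ≈ $24.67


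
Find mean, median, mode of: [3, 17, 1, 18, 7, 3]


Sorted: [1, 3, 3, 7, 17, 18]
Mean = 49/6
Median = 5
Freq: {3: 2, 17: 1, 1: 1, 18: 1, 7: 1}
Mode: [3]

Mean=49/6, Median=5, Mode=3


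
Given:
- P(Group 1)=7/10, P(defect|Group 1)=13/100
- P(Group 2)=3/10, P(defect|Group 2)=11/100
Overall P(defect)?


P(B) = Σ P(B|Aᵢ)×P(Aᵢ)
  13/100×7/10 = 91/1000
  11/100×3/10 = 33/1000
Sum = 31/250

P(defect) = 31/250 ≈ 12.40%


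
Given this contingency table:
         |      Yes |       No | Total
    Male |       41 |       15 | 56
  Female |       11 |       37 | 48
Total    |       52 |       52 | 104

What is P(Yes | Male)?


P(Yes | Male) = 41/(41+15) = 41/56

P(Yes|Male) = 41/56 ≈ 73.21%


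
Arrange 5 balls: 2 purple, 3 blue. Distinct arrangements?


5!/(2!×3!) = 10

10


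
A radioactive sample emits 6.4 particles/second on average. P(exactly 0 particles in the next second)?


Poisson(λ=6.4): P(X=0) = e^(-λ)×λ^k/k!
= e^(-6.4) × 6.4^0 / 0!
≈ 0.001661557273 × 1 / 1 ≈ 0.001662

P(X=0) ≈ 0.001662 ≈ 0.17%


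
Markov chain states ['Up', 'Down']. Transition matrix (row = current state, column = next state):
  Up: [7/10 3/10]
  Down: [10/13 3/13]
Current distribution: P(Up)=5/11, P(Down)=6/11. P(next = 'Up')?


P(next=Up) = Σᵢ P(now=i)×P(i→Up)
= 5/11×7/10 + 6/11×10/13
= 7/22 + 60/143 = 211/286

P = 211/286 ≈ 0.7378


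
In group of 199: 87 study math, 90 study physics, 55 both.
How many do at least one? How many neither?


|A∪B| = 87+90-55 = 122
Neither = 199-122 = 77

At least one: 122; Neither: 77


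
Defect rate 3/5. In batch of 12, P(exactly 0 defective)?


Binomial: P(X=0) = C(12,0)×p^0×(1-p)^12
= 1 × 1 × 4096/244140625 = 4096/244140625

P(X=0) = 4096/244140625 ≈ 0.00%


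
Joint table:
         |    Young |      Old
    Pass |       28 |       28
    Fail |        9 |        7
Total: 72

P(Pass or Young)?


P(Pass∨Young) = P(Pass) + P(Young) - P(Pass∧Young)
= (56 + 37 - 28)/72 = 65/72

P = 65/72 ≈ 90.28%


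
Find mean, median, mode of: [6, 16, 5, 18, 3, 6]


Sorted: [3, 5, 6, 6, 16, 18]
Mean = 54/6 = 9
Median = 6
Freq: {6: 2, 16: 1, 5: 1, 18: 1, 3: 1}
Mode: [6]

Mean=9, Median=6, Mode=6


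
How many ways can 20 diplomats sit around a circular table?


Circular arrangements of 20 distinct objects: fix one position to break rotational symmetry.
(n-1)! = 19! = 121645100408832000

121645100408832000


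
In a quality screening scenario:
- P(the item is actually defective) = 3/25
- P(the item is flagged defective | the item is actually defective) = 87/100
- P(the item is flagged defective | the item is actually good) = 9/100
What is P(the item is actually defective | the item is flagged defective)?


Using Bayes' theorem:
P(A|B) = P(B|A)·P(A) / P(B)

P(the item is flagged defective) = 87/100 × 3/25 + 9/100 × 22/25
= 261/2500 + 99/1250 = 459/2500

P(the item is actually defective|the item is flagged defective) = (261/2500) / (459/2500) = 29/51

P(the item is actually defective|the item is flagged defective) = 29/51 ≈ 56.86%


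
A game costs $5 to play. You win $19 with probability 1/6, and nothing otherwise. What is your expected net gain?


E[gain] = (19-5)×1/6 + (-5)×5/6
= 7/3 - 25/6 = -11/6

Expected net gain = $-11/6 ≈ $-1.83


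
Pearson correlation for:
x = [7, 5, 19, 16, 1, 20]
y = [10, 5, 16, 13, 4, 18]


n=6, Σx=68, Σy=66, Σxy=971, Σx²=1092, Σy²=890
r = (6×971 - 68×66)/√((6×1092 - 68²)(6×890 - 66²))
= 1338/√(1928×984) = 1338/√1897152 ≈ 1338/1377.3714 ≈ 0.9714

r ≈ 0.9714


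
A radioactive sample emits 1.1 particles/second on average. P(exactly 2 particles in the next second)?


Poisson(λ=1.1): P(X=2) = e^(-λ)×λ^k/k!
= e^(-1.1) × 1.1^2 / 2!
≈ 0.3328710837 × 1.21 / 2 ≈ 0.201387

P(X=2) ≈ 0.201387 ≈ 20.14%


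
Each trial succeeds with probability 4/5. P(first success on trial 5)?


Geometric: P(X=5) = (1-p)^(k-1)×p = (1/5)^4×4/5 = 4/3125

P(X=5) = 4/3125 ≈ 0.13%


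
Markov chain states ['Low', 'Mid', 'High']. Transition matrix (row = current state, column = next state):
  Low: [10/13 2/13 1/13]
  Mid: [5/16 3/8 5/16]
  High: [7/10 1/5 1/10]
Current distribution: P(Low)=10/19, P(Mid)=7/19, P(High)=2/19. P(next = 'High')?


P(next=High) = Σᵢ P(now=i)×P(i→High)
= 10/19×1/13 + 7/19×5/16 + 2/19×1/10
= 10/247 + 35/304 + 1/95 = 3283/19760

P = 3283/19760 ≈ 0.1661


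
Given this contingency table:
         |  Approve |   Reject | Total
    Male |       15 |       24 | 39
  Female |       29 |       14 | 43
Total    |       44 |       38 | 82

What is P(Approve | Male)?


P(Approve | Male) = 15/(15+24) = 15/39 = 5/13

P(Approve|Male) = 5/13 ≈ 38.46%


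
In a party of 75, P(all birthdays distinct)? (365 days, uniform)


P(all different) = Π(365-i)/365 for i=0..74
= (365/365)×(364/365)×...×(291/365)
= 0.000280

P ≈ 0.0003 ≈ 0.03%


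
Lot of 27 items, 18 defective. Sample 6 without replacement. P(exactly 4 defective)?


Hypergeometric: C(18,4)×C(9,2)/C(27,6)
= 3060×36/296010 = 1224/3289

P(X=4) = 1224/3289 ≈ 37.21%


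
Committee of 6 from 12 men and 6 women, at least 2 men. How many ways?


Count by #men:
  2M,4W: C(12,2)×C(6,4)=990
  3M,3W: C(12,3)×C(6,3)=4400
  4M,2W: C(12,4)×C(6,2)=7425
  5M,1W: C(12,5)×C(6,1)=4752
  6M,0W: C(12,6)×C(6,0)=924
Total = 18491

18491


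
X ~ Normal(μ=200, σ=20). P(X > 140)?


z = (140-200)/20 = -3.0
P(X > 140) = 1 - P(Z ≤ -3.0) = 1 - 0.0013 = 0.9987

P(X > 140) ≈ 0.9987


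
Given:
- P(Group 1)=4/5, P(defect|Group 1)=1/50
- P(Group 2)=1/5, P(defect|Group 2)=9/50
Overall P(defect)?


P(B) = Σ P(B|Aᵢ)×P(Aᵢ)
  1/50×4/5 = 2/125
  9/50×1/5 = 9/250
Sum = 13/250

P(defect) = 13/250 ≈ 5.20%


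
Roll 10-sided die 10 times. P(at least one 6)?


P(no 6)^10 = (9/10)^10 = 3486784401/10000000000
P(≥1) = 1 - 3486784401/10000000000 = 6513215599/10000000000

P = 6513215599/10000000000 ≈ 65.13%


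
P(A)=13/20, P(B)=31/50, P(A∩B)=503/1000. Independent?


P(A)×P(B) = 403/1000
P(A∩B) = 503/1000
Not equal → NOT independent

No, not independent


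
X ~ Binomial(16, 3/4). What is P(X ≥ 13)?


P(X ≥ 13) = Σ P(X=i) for i=13..16
P(X=13) = 55801305/268435456
P(X=14) = 71744535/536870912
P(X=15) = 14348907/268435456
P(X=16) = 43046721/4294967296
Sum = 1739406393/4294967296

P(X ≥ 13) = 1739406393/4294967296 ≈ 40.50%


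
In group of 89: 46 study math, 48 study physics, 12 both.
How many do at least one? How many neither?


|A∪B| = 46+48-12 = 82
Neither = 89-82 = 7

At least one: 82; Neither: 7


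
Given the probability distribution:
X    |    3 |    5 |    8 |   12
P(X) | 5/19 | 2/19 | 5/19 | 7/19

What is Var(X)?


E[X] = 149/19
E[X²] = 1423/19
Var(X) = E[X²] - (E[X])² = 1423/19 - 22201/361 = 4836/361

Var(X) = 4836/361 ≈ 13.3961


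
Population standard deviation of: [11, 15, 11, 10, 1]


Mean = 48/5
  (11-48/5)²=49/25
  (15-48/5)²=729/25
  (11-48/5)²=49/25
  (10-48/5)²=4/25
  (1-48/5)²=1849/25
Σ(x-μ)² = 536/5
σ² = (536/5)/5 = 536/25

σ = √(536/25) ≈ 4.6303


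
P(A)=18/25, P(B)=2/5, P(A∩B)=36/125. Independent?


P(A)×P(B) = 36/125
P(A∩B) = 36/125
Equal ✓ → Independent

Yes, independent


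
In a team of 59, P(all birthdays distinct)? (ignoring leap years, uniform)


P(all different) = Π(365-i)/365 for i=0..58
= (365/365)×(364/365)×...×(307/365)
= 0.007011

P ≈ 0.0070 ≈ 0.70%


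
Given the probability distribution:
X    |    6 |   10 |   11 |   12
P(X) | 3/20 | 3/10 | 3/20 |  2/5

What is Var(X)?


E[X] = 207/20
E[X²] = 2223/20
Var(X) = E[X²] - (E[X])² = 2223/20 - 42849/400 = 1611/400

Var(X) = 1611/400 ≈ 4.0275


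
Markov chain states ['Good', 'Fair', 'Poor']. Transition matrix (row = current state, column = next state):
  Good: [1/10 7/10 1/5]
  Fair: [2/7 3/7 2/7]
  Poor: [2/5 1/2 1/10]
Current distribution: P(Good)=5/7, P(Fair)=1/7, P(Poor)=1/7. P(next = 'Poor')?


P(next=Poor) = Σᵢ P(now=i)×P(i→Poor)
= 5/7×1/5 + 1/7×2/7 + 1/7×1/10
= 1/7 + 2/49 + 1/70 = 97/490

P = 97/490 ≈ 0.1980


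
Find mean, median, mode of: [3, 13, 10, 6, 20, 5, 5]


Sorted: [3, 5, 5, 6, 10, 13, 20]
Mean = 62/7
Median = 6
Freq: {3: 1, 13: 1, 10: 1, 6: 1, 20: 1, 5: 2}
Mode: [5]

Mean=62/7, Median=6, Mode=5


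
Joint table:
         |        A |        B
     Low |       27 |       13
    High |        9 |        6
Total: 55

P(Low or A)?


P(Low∨A) = P(Low) + P(A) - P(Low∧A)
= (40 + 36 - 27)/55 = 49/55

P = 49/55 ≈ 89.09%


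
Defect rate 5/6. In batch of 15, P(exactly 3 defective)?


Binomial: P(X=3) = C(15,3)×p^3×(1-p)^12
= 455 × 125/216 × 1/2176782336 = 56875/470184984576

P(X=3) = 56875/470184984576 ≈ 0.00%


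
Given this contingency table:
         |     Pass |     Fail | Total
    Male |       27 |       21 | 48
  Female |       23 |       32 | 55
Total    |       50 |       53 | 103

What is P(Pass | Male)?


P(Pass | Male) = 27/(27+21) = 27/48 = 9/16

P(Pass|Male) = 9/16 ≈ 56.25%


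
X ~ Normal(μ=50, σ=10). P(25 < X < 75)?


z₁=(25-50)/10=-2.5, z₂=(75-50)/10=2.5
P = Φ(2.5) - Φ(-2.5) = 0.993790 - 0.006210 = 0.987580 ≈ 0.9876

P(25 < X < 75) ≈ 0.9876


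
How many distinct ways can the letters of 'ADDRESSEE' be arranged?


Letters: 9, freq: {'A': 1, 'D': 2, 'R': 1, 'E': 3, 'S': 2}
9!/(1!×2!×1!×3!×2!) = 362880/24 = 15120

15120


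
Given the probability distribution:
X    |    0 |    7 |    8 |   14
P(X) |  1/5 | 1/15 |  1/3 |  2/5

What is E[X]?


E[X] = Σ x·P(X=x)
= (0)×(1/5) + (7)×(1/15) + (8)×(1/3) + (14)×(2/5)
= 131/15

E[X] = 131/15


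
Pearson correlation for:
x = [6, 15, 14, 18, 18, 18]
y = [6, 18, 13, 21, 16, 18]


n=6, Σx=89, Σy=92, Σxy=1478, Σx²=1429, Σy²=1550
r = (6×1478 - 89×92)/√((6×1429 - 89²)(6×1550 - 92²))
= 680/√(653×836) = 680/√545908 ≈ 680/738.8559 ≈ 0.9203

r ≈ 0.9203


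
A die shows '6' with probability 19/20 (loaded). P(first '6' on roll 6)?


Geometric: P(X=6) = (1-p)^(k-1)×p = (1/20)^5×19/20 = 19/64000000

P(X=6) = 19/64000000 ≈ 0.00%


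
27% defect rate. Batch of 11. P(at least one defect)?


P(all good) = (73/100)^11 = 313726685568359708377/10000000000000000000000
P(≥1 defect) = 9686273314431640291623/10000000000000000000000

P = 9686273314431640291623/10000000000000000000000 ≈ 96.86%


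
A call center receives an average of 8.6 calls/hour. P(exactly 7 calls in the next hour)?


Poisson(λ=8.6): P(X=7) = e^(-λ)×λ^k/k!
= e^(-8.6) × 8.6^7 / 7!
≈ 0.0001841057937 × 3479278.22217 / 5040 ≈ 0.127094

P(X=7) ≈ 0.127094 ≈ 12.71%


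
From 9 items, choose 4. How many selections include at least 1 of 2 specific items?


Complement: C(9,4) - C(7,4) = 126 - 35 = 91

91


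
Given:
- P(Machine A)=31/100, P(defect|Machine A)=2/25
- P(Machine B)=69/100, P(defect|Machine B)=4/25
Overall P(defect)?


P(B) = Σ P(B|Aᵢ)×P(Aᵢ)
  2/25×31/100 = 31/1250
  4/25×69/100 = 69/625
Sum = 169/1250

P(defect) = 169/1250 ≈ 13.52%


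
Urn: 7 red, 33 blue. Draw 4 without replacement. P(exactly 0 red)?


Hypergeometric: C(7,0)×C(33,4)/C(40,4)
= 1×40920/91390 = 4092/9139

P(X=0) = 4092/9139 ≈ 44.78%


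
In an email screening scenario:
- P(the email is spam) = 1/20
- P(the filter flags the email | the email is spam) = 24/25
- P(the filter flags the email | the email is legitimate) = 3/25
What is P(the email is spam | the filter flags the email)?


Using Bayes' theorem:
P(A|B) = P(B|A)·P(A) / P(B)

P(the filter flags the email) = 24/25 × 1/20 + 3/25 × 19/20
= 6/125 + 57/500 = 81/500

P(the email is spam|the filter flags the email) = (6/125) / (81/500) = 8/27

P(the email is spam|the filter flags the email) = 8/27 ≈ 29.63%


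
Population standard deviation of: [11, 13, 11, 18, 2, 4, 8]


Mean = 67/7
  (11-67/7)²=100/49
  (13-67/7)²=576/49
  (11-67/7)²=100/49
  (18-67/7)²=3481/49
  (2-67/7)²=2809/49
  (4-67/7)²=1521/49
  (8-67/7)²=121/49
Σ(x-μ)² = 1244/7
σ² = (1244/7)/7 = 1244/49

σ = √(1244/49) ≈ 5.0386


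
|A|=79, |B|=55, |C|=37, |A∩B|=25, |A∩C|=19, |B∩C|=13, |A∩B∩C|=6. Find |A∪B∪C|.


|A∪B∪C| = 79+55+37-25-19-13+6 = 120

|A∪B∪C| = 120


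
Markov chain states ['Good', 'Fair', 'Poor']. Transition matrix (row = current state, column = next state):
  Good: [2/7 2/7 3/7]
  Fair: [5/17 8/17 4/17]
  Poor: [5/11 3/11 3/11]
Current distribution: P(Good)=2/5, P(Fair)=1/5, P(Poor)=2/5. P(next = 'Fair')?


P(next=Fair) = Σᵢ P(now=i)×P(i→Fair)
= 2/5×2/7 + 1/5×8/17 + 2/5×3/11
= 4/35 + 8/85 + 6/55 = 2078/6545

P = 2078/6545 ≈ 0.3175


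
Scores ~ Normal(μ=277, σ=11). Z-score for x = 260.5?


z = (x - μ)/σ = (260.5 - 277)/11 = -1.5

z = -1.5


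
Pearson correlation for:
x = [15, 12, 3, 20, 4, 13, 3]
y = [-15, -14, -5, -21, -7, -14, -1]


n=7, Σx=70, Σy=-77, Σxy=-1041, Σx²=972, Σy²=1133
r = (7×(-1041) - 70×(-77))/√((7×972 - 70²)(7×1133 - (-77)²))
= -1897/√(1904×2002) = -1897/√3811808 ≈ -1897/1952.3852 ≈ -0.9716

r ≈ -0.9716


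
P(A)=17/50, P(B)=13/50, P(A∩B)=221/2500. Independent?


P(A)×P(B) = 221/2500
P(A∩B) = 221/2500
Equal ✓ → Independent

Yes, independent


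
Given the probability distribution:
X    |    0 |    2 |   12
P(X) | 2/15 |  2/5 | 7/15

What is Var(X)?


E[X] = 32/5
E[X²] = 344/5
Var(X) = E[X²] - (E[X])² = 344/5 - 1024/25 = 696/25

Var(X) = 696/25 ≈ 27.8400


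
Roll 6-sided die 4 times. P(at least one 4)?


P(no 4)^4 = (5/6)^4 = 625/1296
P(≥1) = 1 - 625/1296 = 671/1296

P = 671/1296 ≈ 51.77%


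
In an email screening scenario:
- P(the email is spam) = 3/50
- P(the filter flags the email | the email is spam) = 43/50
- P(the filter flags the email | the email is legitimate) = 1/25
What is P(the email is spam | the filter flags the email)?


Using Bayes' theorem:
P(A|B) = P(B|A)·P(A) / P(B)

P(the filter flags the email) = 43/50 × 3/50 + 1/25 × 47/50
= 129/2500 + 47/1250 = 223/2500

P(the email is spam|the filter flags the email) = (129/2500) / (223/2500) = 129/223

P(the email is spam|the filter flags the email) = 129/223 ≈ 57.85%


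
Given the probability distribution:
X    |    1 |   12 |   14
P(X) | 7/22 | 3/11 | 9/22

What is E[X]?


E[X] = Σ x·P(X=x)
= (1)×(7/22) + (12)×(3/11) + (14)×(9/22)
= 205/22

E[X] = 205/22
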